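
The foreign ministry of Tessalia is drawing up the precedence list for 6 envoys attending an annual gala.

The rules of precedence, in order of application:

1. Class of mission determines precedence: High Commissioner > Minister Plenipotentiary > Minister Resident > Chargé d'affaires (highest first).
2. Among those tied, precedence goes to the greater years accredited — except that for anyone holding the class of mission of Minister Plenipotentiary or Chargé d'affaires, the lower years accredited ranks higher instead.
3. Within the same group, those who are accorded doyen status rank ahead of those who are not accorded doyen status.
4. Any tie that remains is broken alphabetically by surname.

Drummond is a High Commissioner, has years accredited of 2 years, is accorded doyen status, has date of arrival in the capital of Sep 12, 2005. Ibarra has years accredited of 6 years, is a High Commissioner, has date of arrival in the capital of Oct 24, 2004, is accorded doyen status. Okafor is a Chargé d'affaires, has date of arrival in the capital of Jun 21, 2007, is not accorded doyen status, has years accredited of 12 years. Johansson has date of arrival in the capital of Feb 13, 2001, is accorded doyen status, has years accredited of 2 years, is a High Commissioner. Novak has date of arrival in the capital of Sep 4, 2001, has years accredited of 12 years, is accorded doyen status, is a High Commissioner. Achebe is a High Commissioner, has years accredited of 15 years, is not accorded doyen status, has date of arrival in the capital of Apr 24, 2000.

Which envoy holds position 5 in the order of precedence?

Johansson

By class of mission: Achebe, Novak, Ibarra, Drummond and Johansson (High Commissioner); then Okafor (Chargé d'affaires).
Among Achebe, Novak, Ibarra, Drummond and Johansson, by years accredited (higher first): Achebe (15 years) before Novak (12 years) before Ibarra (6 years) before Drummond and Johansson (2 years).
Drummond and Johansson are each accorded doyen status, so the next rule applies.
Among Drummond and Johansson, alphabetically by surname: Drummond before Johansson.
Order: Achebe, Novak, Ibarra, Drummond, Johansson, Okafor.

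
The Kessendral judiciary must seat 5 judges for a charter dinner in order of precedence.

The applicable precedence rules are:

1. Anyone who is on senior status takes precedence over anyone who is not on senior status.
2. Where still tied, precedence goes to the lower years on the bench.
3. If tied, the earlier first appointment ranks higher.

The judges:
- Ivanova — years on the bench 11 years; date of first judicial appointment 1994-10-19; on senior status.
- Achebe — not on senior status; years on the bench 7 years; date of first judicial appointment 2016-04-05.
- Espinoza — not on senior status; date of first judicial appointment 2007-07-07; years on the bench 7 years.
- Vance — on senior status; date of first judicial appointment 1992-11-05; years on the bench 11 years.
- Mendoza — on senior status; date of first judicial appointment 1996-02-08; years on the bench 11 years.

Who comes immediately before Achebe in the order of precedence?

Espinoza

By the first rule: Vance, Ivanova and Mendoza (each on senior status); then Espinoza and Achebe (both not on senior status).
Vance, Ivanova and Mendoza all have years on the bench 11 years, so the next rule applies.
Among Vance, Ivanova and Mendoza, by date of first judicial appointment (earlier first): Vance (1992-11-05) before Ivanova (1994-10-19) before Mendoza (1996-02-08).
Espinoza and Achebe both have years on the bench 7 years, so the next rule applies.
Among Espinoza and Achebe, by date of first judicial appointment (earlier first): Espinoza (2007-07-07) before Achebe (2016-04-05).
Order: Vance, Ivanova, Mendoza, Espinoza, Achebe.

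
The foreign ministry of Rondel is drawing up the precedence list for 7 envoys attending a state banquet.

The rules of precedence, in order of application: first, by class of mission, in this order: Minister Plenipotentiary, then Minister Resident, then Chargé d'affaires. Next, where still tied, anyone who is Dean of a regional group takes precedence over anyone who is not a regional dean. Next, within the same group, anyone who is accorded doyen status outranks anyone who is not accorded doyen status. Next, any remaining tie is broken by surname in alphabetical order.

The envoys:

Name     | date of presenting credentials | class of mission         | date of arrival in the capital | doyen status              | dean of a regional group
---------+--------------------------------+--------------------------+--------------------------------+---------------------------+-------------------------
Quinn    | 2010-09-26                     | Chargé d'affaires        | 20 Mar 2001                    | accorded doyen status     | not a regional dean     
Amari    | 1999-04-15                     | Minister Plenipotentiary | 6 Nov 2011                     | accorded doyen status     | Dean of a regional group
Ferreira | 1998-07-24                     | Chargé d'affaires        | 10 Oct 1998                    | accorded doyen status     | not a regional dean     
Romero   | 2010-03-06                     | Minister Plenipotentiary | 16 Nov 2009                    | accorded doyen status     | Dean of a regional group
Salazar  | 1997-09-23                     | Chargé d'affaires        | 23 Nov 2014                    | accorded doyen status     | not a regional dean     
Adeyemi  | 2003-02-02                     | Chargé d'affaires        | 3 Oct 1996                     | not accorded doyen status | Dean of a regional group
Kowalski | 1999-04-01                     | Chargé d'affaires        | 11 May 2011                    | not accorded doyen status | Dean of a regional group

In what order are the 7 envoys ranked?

By class of mission: Amari and Romero (Minister Plenipotentiary); then Adeyemi, Kowalski, Ferreira, Quinn and Salazar (Chargé d'affaires).
Amari and Romero are each Dean of a regional group, so the next rule applies.
Amari and Romero are each accorded doyen status, so the next rule applies.
Among Amari and Romero, alphabetically by surname: Amari before Romero.
Among Adeyemi, Kowalski, Ferreira, Quinn and Salazar, Dean of a regional group before not a regional dean: Adeyemi and Kowalski (Dean of a regional group) before Ferreira, Quinn and Salazar (not a regional dean).
Adeyemi and Kowalski are each not accorded doyen status, so the next rule applies.
Among Adeyemi and Kowalski, alphabetically by surname: Adeyemi before Kowalski.
Ferreira, Quinn and Salazar are each accorded doyen status, so the next rule applies.
Among Ferreira, Quinn and Salazar, alphabetically by surname: Ferreira before Quinn before Salazar.
Full order: Amari, Romero, Adeyemi, Kowalski, Ferreira, Quinn, Salazar.

Amari, Romero, Adeyemi, Kowalski, Ferreira, Quinn, Salazar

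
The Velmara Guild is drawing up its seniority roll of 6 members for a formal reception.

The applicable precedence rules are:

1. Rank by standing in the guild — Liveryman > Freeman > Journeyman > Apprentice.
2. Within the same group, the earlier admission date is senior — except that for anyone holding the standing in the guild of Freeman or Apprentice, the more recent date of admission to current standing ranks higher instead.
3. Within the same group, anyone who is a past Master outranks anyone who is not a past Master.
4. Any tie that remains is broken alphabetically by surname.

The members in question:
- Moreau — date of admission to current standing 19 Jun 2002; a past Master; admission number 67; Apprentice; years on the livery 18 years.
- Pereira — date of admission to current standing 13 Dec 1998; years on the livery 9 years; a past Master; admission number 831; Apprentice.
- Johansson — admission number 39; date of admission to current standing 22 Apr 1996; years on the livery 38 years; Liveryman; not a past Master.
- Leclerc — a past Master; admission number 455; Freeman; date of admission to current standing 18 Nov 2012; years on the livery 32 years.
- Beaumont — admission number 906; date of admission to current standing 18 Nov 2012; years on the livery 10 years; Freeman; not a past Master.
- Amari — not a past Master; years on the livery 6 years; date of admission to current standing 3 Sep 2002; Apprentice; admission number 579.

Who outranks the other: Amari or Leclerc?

Leclerc

By standing in the guild: Johansson (Liveryman); then Leclerc and Beaumont (Freeman); then Amari, Moreau and Pereira (Apprentice).
Leclerc and Beaumont both have date of admission to current standing 18 Nov 2012, so the next rule applies.
Among Leclerc and Beaumont, a past Master before not a past Master: Leclerc (a past Master) before Beaumont (not a past Master).
Among Amari, Moreau and Pereira, by date of admission to current standing (later first) (reversed rule for this group): Amari (3 Sep 2002) before Moreau (19 Jun 2002) before Pereira (13 Dec 1998).
So Leclerc takes precedence.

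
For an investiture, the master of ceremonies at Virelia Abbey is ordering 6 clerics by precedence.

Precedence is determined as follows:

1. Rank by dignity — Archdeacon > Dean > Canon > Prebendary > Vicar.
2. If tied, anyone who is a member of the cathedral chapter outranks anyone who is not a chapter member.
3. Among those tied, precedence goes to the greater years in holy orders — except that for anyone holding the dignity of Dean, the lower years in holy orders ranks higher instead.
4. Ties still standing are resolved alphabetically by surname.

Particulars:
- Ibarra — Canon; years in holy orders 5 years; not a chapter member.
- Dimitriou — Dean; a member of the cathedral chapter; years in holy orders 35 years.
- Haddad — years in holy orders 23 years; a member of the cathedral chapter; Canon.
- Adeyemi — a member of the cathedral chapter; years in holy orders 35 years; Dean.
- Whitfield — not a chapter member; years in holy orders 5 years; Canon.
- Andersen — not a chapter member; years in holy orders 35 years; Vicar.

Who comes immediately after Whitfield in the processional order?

By dignity: Adeyemi and Dimitriou (Dean); then Haddad, Ibarra and Whitfield (Canon); then Andersen (Vicar).
Adeyemi and Dimitriou are each a member of the cathedral chapter, so the next rule applies.
Adeyemi and Dimitriou both have years in holy orders 35 years, so the next rule applies.
Among Adeyemi and Dimitriou, alphabetically by surname: Adeyemi before Dimitriou.
Among Haddad, Ibarra and Whitfield, a member of the cathedral chapter before not a chapter member: Haddad (a member of the cathedral chapter) before Ibarra and Whitfield (not a chapter member).
Ibarra and Whitfield both have years in holy orders 5 years, so the next rule applies.
Among Ibarra and Whitfield, alphabetically by surname: Ibarra before Whitfield.
Order: Adeyemi, Dimitriou, Haddad, Ibarra, Whitfield, Andersen.

Andersen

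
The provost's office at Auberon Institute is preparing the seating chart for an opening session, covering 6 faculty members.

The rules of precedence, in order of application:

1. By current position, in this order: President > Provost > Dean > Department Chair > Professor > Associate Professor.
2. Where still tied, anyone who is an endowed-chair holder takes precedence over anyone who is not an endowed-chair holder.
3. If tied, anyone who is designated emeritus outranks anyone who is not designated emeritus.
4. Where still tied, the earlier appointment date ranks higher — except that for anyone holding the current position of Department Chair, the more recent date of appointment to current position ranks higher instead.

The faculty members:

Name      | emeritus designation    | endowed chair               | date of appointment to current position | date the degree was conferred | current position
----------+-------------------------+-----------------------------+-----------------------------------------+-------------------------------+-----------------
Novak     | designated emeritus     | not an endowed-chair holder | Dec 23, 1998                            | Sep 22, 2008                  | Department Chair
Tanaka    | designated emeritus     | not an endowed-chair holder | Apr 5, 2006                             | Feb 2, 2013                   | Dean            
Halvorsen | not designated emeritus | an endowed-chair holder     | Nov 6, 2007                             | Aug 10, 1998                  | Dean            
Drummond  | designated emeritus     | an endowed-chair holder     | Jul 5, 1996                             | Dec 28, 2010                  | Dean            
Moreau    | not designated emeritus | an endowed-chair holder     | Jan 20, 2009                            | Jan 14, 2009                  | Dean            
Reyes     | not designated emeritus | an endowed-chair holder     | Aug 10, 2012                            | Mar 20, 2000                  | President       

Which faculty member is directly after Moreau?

By current position: Reyes (President); then Drummond, Halvorsen, Moreau and Tanaka (Dean); then Novak (Department Chair).
Among Drummond, Halvorsen, Moreau and Tanaka, an endowed-chair holder before not an endowed-chair holder: Drummond, Halvorsen and Moreau (an endowed-chair holder) before Tanaka (not an endowed-chair holder).
Among Drummond, Halvorsen and Moreau, designated emeritus before not designated emeritus: Drummond (designated emeritus) before Halvorsen and Moreau (not designated emeritus).
Among Halvorsen and Moreau, by date of appointment to current position (earlier first): Halvorsen (Nov 6, 2007) before Moreau (Jan 20, 2009).
Order: Reyes, Drummond, Halvorsen, Moreau, Tanaka, Novak.

Tanaka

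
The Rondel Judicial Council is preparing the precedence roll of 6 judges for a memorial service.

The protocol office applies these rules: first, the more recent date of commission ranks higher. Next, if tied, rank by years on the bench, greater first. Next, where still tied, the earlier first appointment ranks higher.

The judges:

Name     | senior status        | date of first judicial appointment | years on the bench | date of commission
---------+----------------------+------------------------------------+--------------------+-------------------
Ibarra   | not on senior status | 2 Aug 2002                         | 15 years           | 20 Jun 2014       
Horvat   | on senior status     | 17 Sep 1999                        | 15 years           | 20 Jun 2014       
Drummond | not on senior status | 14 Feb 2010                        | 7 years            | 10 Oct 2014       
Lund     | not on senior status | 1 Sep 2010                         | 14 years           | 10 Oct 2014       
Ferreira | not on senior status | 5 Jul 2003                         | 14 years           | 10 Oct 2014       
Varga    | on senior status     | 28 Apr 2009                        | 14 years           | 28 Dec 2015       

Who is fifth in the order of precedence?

By date of commission (later first): Varga (28 Dec 2015); then Ferreira, Lund and Drummond (each 10 Oct 2014); then Horvat and Ibarra (both 20 Jun 2014).
Among Ferreira, Lund and Drummond, by years on the bench (higher first): Ferreira and Lund (14 years) before Drummond (7 years).
Among Ferreira and Lund, by date of first judicial appointment (earlier first): Ferreira (5 Jul 2003) before Lund (1 Sep 2010).
Horvat and Ibarra both have years on the bench 15 years, so the next rule applies.
Among Horvat and Ibarra, by date of first judicial appointment (earlier first): Horvat (17 Sep 1999) before Ibarra (2 Aug 2002).
Order: Varga, Ferreira, Lund, Drummond, Horvat, Ibarra.

Horvat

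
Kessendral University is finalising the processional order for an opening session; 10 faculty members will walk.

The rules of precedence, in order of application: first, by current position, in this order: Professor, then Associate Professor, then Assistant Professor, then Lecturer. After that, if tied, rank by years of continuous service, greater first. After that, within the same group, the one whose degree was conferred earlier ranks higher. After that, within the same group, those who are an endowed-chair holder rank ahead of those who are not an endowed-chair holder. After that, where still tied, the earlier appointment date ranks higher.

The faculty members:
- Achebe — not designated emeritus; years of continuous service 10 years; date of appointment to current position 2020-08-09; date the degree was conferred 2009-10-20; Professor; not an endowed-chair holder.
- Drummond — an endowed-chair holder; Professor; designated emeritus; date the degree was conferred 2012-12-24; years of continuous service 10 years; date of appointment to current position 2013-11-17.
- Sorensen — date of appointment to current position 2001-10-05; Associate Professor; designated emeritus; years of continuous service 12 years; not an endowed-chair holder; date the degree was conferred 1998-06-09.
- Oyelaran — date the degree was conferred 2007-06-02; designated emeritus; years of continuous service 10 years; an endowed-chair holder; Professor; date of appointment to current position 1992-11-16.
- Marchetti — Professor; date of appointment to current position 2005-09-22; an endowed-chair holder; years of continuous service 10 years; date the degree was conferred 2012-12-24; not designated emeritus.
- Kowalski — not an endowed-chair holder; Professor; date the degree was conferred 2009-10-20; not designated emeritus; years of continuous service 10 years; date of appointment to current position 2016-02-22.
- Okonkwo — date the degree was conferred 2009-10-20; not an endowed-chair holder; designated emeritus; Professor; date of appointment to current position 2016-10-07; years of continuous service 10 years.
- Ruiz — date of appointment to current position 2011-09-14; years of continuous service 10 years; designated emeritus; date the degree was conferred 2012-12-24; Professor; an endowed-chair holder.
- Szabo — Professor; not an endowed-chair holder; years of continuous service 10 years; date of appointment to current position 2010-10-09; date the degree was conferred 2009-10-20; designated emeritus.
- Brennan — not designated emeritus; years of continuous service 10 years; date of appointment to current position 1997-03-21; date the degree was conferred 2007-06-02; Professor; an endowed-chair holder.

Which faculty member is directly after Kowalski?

Okonkwo

By current position: Oyelaran, Brennan, Szabo, Kowalski, Okonkwo, Achebe, Marchetti, Ruiz and Drummond (Professor); then Sorensen (Associate Professor).
Oyelaran, Brennan, Szabo, Kowalski, Okonkwo, Achebe, Marchetti, Ruiz and Drummond all have years of continuous service 10 years, so the next rule applies.
Among Oyelaran, Brennan, Szabo, Kowalski, Okonkwo, Achebe, Marchetti, Ruiz and Drummond, by date the degree was conferred (earlier first): Oyelaran and Brennan (2007-06-02) before Szabo, Kowalski, Okonkwo and Achebe (2009-10-20) before Marchetti, Ruiz and Drummond (2012-12-24).
Oyelaran and Brennan are each an endowed-chair holder, so the next rule applies.
Among Oyelaran and Brennan, by date of appointment to current position (earlier first): Oyelaran (1992-11-16) before Brennan (1997-03-21).
Szabo, Kowalski, Okonkwo and Achebe are each not an endowed-chair holder, so the next rule applies.
Among Szabo, Kowalski, Okonkwo and Achebe, by date of appointment to current position (earlier first): Szabo (2010-10-09) before Kowalski (2016-02-22) before Okonkwo (2016-10-07) before Achebe (2020-08-09).
Marchetti, Ruiz and Drummond are each an endowed-chair holder, so the next rule applies.
Among Marchetti, Ruiz and Drummond, by date of appointment to current position (earlier first): Marchetti (2005-09-22) before Ruiz (2011-09-14) before Drummond (2013-11-17).
Order: Oyelaran, Brennan, Szabo, Kowalski, Okonkwo, Achebe, Marchetti, Ruiz, Drummond, Sorensen.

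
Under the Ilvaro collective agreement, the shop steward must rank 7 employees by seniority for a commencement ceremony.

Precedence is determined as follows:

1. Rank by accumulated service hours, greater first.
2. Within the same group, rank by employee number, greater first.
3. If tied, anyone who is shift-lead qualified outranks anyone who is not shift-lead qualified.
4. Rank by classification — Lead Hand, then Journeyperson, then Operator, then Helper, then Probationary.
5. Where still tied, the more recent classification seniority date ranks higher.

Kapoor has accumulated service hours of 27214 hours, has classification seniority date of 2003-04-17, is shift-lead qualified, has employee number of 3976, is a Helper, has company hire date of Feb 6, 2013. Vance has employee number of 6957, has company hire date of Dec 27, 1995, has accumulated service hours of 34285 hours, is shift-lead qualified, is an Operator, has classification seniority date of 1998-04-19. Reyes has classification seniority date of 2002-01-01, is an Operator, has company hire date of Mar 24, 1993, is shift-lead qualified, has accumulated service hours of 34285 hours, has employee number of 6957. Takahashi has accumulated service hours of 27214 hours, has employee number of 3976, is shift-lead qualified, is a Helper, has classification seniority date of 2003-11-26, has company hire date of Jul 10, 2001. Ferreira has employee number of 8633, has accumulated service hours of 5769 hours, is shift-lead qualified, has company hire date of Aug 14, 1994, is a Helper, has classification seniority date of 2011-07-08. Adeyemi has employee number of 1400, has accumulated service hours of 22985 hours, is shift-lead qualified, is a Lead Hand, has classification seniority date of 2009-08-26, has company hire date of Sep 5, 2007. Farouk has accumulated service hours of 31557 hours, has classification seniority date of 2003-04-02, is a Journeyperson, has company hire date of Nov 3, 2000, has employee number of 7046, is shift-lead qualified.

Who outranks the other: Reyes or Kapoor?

By accumulated service hours (higher first): Reyes and Vance (both 34285 hours); then Farouk (31557 hours); then Takahashi and Kapoor (both 27214 hours); then Adeyemi (22985 hours); then Ferreira (5769 hours).
Reyes and Vance both have employee number 6957, so the next rule applies.
Reyes and Vance are each shift-lead qualified, so the next rule applies.
Reyes and Vance are each Operator, so the next rule applies.
Among Reyes and Vance, by classification seniority date (later first): Reyes (2002-01-01) before Vance (1998-04-19).
Takahashi and Kapoor both have employee number 3976, so the next rule applies.
Takahashi and Kapoor are each shift-lead qualified, so the next rule applies.
Takahashi and Kapoor are each Helper, so the next rule applies.
Among Takahashi and Kapoor, by classification seniority date (later first): Takahashi (2003-11-26) before Kapoor (2003-04-17).
So Reyes takes precedence.

Reyes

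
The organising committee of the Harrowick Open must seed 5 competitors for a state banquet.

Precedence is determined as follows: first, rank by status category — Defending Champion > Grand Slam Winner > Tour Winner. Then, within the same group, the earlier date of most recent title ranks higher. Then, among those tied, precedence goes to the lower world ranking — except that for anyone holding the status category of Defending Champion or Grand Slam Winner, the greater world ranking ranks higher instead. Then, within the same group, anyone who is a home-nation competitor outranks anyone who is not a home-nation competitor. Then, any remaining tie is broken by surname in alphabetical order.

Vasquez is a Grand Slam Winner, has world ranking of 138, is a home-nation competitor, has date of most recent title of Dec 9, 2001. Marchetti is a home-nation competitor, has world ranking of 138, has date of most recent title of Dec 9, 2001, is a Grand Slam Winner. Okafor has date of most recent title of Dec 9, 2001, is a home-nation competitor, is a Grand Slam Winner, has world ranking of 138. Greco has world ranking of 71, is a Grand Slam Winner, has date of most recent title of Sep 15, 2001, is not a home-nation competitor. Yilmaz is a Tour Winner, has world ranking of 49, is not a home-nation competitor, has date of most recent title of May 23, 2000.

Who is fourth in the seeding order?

Vasquez

By status category: Greco, Marchetti, Okafor and Vasquez (Grand Slam Winner); then Yilmaz (Tour Winner).
Among Greco, Marchetti, Okafor and Vasquez, by date of most recent title (earlier first): Greco (Sep 15, 2001) before Marchetti, Okafor and Vasquez (Dec 9, 2001).
Marchetti, Okafor and Vasquez all have world ranking 138, so the next rule applies.
Marchetti, Okafor and Vasquez are each a home-nation competitor, so the next rule applies.
Among Marchetti, Okafor and Vasquez, alphabetically by surname: Marchetti before Okafor before Vasquez.
Order: Greco, Marchetti, Okafor, Vasquez, Yilmaz.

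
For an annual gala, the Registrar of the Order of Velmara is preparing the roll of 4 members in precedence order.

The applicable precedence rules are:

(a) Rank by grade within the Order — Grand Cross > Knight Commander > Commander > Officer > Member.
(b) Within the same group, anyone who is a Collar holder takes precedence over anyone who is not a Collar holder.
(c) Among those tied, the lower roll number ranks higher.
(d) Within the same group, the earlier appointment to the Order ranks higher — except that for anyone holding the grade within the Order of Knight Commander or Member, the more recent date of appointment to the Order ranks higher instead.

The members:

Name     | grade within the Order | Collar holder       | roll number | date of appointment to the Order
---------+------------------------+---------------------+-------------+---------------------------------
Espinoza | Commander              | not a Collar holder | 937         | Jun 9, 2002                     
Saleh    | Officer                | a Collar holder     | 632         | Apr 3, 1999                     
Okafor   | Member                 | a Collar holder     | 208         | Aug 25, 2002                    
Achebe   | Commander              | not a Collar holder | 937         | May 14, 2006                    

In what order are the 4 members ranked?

By grade within the Order: Espinoza and Achebe (Commander); then Saleh (Officer); then Okafor (Member).
Espinoza and Achebe are each not a Collar holder, so the next rule applies.
Espinoza and Achebe both have roll number 937, so the next rule applies.
Among Espinoza and Achebe, by date of appointment to the Order (earlier first): Espinoza (Jun 9, 2002) before Achebe (May 14, 2006).
Full order: Espinoza, Achebe, Saleh, Okafor.

Espinoza, Achebe, Saleh, Okafor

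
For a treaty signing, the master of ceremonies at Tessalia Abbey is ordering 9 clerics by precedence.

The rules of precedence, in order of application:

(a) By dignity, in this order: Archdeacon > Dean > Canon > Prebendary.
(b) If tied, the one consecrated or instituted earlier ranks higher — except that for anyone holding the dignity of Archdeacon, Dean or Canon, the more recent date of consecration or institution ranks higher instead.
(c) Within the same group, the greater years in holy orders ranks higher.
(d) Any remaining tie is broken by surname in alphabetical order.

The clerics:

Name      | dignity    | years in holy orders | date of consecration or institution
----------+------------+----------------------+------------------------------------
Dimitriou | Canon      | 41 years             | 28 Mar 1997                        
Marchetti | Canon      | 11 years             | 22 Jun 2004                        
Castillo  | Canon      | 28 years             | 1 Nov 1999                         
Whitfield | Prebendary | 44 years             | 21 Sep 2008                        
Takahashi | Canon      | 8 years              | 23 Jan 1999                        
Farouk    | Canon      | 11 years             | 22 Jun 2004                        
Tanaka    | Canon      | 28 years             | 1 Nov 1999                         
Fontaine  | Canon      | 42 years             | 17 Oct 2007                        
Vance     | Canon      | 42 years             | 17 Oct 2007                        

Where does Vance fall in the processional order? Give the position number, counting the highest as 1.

By dignity: Fontaine, Vance, Farouk, Marchetti, Castillo, Tanaka, Takahashi and Dimitriou (Canon); then Whitfield (Prebendary).
Among Fontaine, Vance, Farouk, Marchetti, Castillo, Tanaka, Takahashi and Dimitriou, by date of consecration or institution (later first) (reversed rule for this group): Fontaine and Vance (17 Oct 2007) before Farouk and Marchetti (22 Jun 2004) before Castillo and Tanaka (1 Nov 1999) before Takahashi (23 Jan 1999) before Dimitriou (28 Mar 1997).
Fontaine and Vance both have years in holy orders 42 years, so the next rule applies.
Among Fontaine and Vance, alphabetically by surname: Fontaine before Vance.
Farouk and Marchetti both have years in holy orders 11 years, so the next rule applies.
Among Farouk and Marchetti, alphabetically by surname: Farouk before Marchetti.
Castillo and Tanaka both have years in holy orders 28 years, so the next rule applies.
Among Castillo and Tanaka, alphabetically by surname: Castillo before Tanaka.
Order: Fontaine, Vance, Farouk, Marchetti, Castillo, Tanaka, Takahashi, Dimitriou, Whitfield. So position 2.

2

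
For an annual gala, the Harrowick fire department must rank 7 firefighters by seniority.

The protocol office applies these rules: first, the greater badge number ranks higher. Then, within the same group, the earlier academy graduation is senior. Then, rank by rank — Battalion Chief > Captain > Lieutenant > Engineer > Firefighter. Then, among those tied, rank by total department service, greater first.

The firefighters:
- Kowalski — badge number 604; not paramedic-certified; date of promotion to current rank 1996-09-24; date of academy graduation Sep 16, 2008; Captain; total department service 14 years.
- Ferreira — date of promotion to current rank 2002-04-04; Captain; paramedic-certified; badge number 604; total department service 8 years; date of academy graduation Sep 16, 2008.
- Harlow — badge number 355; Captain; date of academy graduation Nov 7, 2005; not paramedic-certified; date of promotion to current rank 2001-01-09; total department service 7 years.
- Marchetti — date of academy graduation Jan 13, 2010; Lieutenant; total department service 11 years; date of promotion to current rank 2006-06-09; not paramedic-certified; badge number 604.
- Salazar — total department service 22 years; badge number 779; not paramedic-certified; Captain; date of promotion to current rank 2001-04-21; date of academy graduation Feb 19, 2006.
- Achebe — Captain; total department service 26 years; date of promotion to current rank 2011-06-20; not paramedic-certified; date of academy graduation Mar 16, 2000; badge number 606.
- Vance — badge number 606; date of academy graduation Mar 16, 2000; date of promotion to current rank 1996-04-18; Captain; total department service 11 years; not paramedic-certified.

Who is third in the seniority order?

By badge number (higher first): Salazar (779); then Achebe and Vance (both 606); then Kowalski, Ferreira and Marchetti (each 604); then Harlow (355).
Achebe and Vance both have date of academy graduation Mar 16, 2000, so the next rule applies.
Achebe and Vance are each Captain, so the next rule applies.
Among Achebe and Vance, by total department service (higher first): Achebe (26 years) before Vance (11 years).
Among Kowalski, Ferreira and Marchetti, by date of academy graduation (earlier first): Kowalski and Ferreira (Sep 16, 2008) before Marchetti (Jan 13, 2010).
Kowalski and Ferreira are each Captain, so the next rule applies.
Among Kowalski and Ferreira, by total department service (higher first): Kowalski (14 years) before Ferreira (8 years).
Order: Salazar, Achebe, Vance, Kowalski, Ferreira, Marchetti, Harlow.

Vance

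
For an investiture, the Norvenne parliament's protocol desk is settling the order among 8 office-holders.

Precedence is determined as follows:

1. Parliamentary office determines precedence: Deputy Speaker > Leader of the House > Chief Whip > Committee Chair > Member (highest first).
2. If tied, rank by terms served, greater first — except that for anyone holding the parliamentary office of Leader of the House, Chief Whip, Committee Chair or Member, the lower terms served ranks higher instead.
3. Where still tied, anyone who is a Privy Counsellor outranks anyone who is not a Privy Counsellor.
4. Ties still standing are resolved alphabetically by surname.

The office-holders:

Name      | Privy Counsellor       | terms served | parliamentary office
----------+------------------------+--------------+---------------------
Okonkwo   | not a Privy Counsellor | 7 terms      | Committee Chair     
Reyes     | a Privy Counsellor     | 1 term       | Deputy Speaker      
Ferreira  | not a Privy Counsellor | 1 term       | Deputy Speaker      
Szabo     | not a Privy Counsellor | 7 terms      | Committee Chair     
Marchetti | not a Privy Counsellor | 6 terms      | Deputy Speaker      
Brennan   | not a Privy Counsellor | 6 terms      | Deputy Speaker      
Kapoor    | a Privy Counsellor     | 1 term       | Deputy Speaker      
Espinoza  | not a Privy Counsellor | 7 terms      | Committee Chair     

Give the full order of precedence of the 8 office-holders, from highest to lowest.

Brennan, Marchetti, Kapoor, Reyes, Ferreira, Espinoza, Okonkwo, Szabo

By parliamentary office: Brennan, Marchetti, Kapoor, Reyes and Ferreira (Deputy Speaker); then Espinoza, Okonkwo and Szabo (Committee Chair).
Among Brennan, Marchetti, Kapoor, Reyes and Ferreira, by terms served (higher first): Brennan and Marchetti (6 terms) before Kapoor, Reyes and Ferreira (1 term).
Brennan and Marchetti are each not a Privy Counsellor, so the next rule applies.
Among Brennan and Marchetti, alphabetically by surname: Brennan before Marchetti.
Among Kapoor, Reyes and Ferreira, a Privy Counsellor before not a Privy Counsellor: Kapoor and Reyes (a Privy Counsellor) before Ferreira (not a Privy Counsellor).
Among Kapoor and Reyes, alphabetically by surname: Kapoor before Reyes.
Espinoza, Okonkwo and Szabo all have terms served 7 terms, so the next rule applies.
Espinoza, Okonkwo and Szabo are each not a Privy Counsellor, so the next rule applies.
Among Espinoza, Okonkwo and Szabo, alphabetically by surname: Espinoza before Okonkwo before Szabo.
Full order: Brennan, Marchetti, Kapoor, Reyes, Ferreira, Espinoza, Okonkwo, Szabo.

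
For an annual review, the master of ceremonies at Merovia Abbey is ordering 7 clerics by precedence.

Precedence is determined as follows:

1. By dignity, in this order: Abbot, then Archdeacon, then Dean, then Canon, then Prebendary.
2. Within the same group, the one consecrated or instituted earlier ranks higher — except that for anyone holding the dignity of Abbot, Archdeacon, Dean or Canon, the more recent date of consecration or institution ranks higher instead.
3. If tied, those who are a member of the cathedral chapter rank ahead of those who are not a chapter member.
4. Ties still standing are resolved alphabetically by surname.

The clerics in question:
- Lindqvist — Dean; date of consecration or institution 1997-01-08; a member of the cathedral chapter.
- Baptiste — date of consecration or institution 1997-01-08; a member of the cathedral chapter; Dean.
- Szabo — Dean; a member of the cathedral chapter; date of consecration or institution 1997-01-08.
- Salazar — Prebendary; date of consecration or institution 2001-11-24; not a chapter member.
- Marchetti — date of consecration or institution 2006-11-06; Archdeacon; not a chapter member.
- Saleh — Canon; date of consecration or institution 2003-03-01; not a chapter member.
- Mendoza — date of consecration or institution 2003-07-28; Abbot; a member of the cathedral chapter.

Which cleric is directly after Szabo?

By dignity: Mendoza (Abbot); then Marchetti (Archdeacon); then Baptiste, Lindqvist and Szabo (Dean); then Saleh (Canon); then Salazar (Prebendary).
Baptiste, Lindqvist and Szabo all have date of consecration or institution 1997-01-08, so the next rule applies.
Baptiste, Lindqvist and Szabo are each a member of the cathedral chapter, so the next rule applies.
Among Baptiste, Lindqvist and Szabo, alphabetically by surname: Baptiste before Lindqvist before Szabo.
Order: Mendoza, Marchetti, Baptiste, Lindqvist, Szabo, Saleh, Salazar.

Saleh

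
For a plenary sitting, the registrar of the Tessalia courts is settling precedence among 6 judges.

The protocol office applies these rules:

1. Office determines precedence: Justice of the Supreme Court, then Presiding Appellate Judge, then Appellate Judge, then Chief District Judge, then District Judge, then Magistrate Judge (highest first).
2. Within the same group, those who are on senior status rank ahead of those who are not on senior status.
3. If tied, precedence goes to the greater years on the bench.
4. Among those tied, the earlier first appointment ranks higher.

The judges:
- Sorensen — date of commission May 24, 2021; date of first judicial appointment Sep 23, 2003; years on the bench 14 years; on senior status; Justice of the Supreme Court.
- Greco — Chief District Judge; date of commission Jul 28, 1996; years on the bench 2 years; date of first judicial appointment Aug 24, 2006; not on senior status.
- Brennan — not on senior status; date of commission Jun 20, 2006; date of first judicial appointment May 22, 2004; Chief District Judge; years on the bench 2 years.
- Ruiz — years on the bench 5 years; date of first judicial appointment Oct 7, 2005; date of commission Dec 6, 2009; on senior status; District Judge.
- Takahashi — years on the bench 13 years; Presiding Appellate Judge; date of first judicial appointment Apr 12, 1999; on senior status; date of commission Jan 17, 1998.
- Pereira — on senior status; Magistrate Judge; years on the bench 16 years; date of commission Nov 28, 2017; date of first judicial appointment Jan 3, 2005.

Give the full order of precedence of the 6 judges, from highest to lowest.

Sorensen, Takahashi, Brennan, Greco, Ruiz, Pereira

By office: Sorensen (Justice of the Supreme Court); then Takahashi (Presiding Appellate Judge); then Brennan and Greco (Chief District Judge); then Ruiz (District Judge); then Pereira (Magistrate Judge).
Brennan and Greco are each not on senior status, so the next rule applies.
Brennan and Greco both have years on the bench 2 years, so the next rule applies.
Among Brennan and Greco, by date of first judicial appointment (earlier first): Brennan (May 22, 2004) before Greco (Aug 24, 2006).
Full order: Sorensen, Takahashi, Brennan, Greco, Ruiz, Pereira.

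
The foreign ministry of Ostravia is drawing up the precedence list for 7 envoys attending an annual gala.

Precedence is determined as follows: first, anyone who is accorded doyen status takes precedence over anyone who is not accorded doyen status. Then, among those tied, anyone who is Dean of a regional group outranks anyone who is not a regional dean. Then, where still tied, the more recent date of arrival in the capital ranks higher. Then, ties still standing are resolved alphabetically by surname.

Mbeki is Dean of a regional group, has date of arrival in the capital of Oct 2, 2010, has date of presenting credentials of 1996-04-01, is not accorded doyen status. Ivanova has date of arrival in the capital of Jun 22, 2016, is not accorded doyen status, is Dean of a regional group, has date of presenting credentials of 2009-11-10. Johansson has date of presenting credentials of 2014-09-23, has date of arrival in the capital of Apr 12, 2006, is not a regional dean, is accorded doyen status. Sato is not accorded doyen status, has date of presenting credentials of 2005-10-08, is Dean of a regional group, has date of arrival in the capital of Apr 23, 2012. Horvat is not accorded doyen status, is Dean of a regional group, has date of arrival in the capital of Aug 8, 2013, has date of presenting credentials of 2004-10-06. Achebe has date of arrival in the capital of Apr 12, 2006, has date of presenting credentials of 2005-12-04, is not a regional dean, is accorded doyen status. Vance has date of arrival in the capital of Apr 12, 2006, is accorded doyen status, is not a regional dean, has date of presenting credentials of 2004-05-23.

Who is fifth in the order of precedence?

By the first rule: Achebe, Johansson and Vance (each accorded doyen status); then Ivanova, Horvat, Sato and Mbeki (each not accorded doyen status).
Achebe, Johansson and Vance are each not a regional dean, so the next rule applies.
Achebe, Johansson and Vance all have date of arrival in the capital Apr 12, 2006, so the next rule applies.
Among Achebe, Johansson and Vance, alphabetically by surname: Achebe before Johansson before Vance.
Ivanova, Horvat, Sato and Mbeki are each Dean of a regional group, so the next rule applies.
Among Ivanova, Horvat, Sato and Mbeki, by date of arrival in the capital (later first): Ivanova (Jun 22, 2016) before Horvat (Aug 8, 2013) before Sato (Apr 23, 2012) before Mbeki (Oct 2, 2010).
Order: Achebe, Johansson, Vance, Ivanova, Horvat, Sato, Mbeki.

Horvat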